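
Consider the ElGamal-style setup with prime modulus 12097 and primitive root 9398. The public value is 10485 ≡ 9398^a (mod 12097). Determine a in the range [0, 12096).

1345

Baby-step giant-step with m = ceil(sqrt(12096)) = 110.
Baby table (9398^j mod 12097 for j=0..109):
  0:1  1:9398  2:2207  3:7128  4:7855  5:5396  6:984  7:5524
  8:6325  9:9789  10:11434  11:11178  12:496  13:4063  14:5942  15:3164
  16:846  17:2979  18:4184  19:5982  20:4077  21:4447  22:9868  23:3862
  24:4076  25:7146  26:7661  27:8831  28:8318  29:1750  30:6677  31:3307
  32:1993  33:4058  34:7340  35:4226  36:1497  37:12092  38:1398  39:1062
  40:651  41:9113  42:9311  43:7177  44:8671  45:4666  46:11540  47:3315
  48:4595  49:9617  50:3879  51:6581  52:8374  53:7867  54:9299  55:3274
  56:6381  57:3809  58:1959  59:11145  60:4884  61:3814  62:561  63:10083
  64:4233  65:6798  66:3347  67:2906  68:7659  69:2132  70:3904  71:11688
  72:3064  73:4612  74:25  75:5107  76:6787  77:8842  78:2823  79:1833
  80:406  81:5033  82:864  83:2785  84:7619  85:1219  86:303  87:4799
  88:3386  89:6518  90:9053  91:1893  92:7824  93:4386  94:5149  95:2302
  96:4760  97:11871  98:5124  99:9292  100:10070  101:3029  102:2301  103:7459
  104:9664  105:10093  106:1437  107:4674  108:2045  109:8874
Giant step factor: 9398^(-110) ≡ 8054 (mod 12097).
Scan 10485·8054^i mod 12097 for i = 0, 1, …:
  i=0: 10485   i=1: 9130   i=2: 7454   i=3: 9202
  i=4: 6686   i=5: 5297   i=6: 8016   i=7: 11272
  i=8: 8800   i=9: 10974   i=10: 3914   i=11: 10671
  i=12: 7146
Match at i=12, j=25: a = 12·110 + 25 = 1345.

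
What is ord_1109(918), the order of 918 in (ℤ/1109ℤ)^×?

277

The order of 918 must divide p − 1 = 1108 = 2^2 · 277.
Divisors: 1, 2, 4, 277, 554, 1108.
Check each in increasing order: 918^1 ≡ 918;  918^2 ≡ 993;  918^4 ≡ 148;  918^277 ≡ 1.
Smallest exponent giving 1 is 277.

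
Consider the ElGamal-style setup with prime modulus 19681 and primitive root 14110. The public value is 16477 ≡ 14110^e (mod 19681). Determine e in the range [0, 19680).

3755

Baby-step giant-step with m = ceil(sqrt(19680)) = 141.
Baby table (14110^j mod 19681 for j=0..140):
  0:1  1:14110  2:18785  3:12323  4:15576  5:19314  6:17414  7:13936
  8:4089  9:10779  10:16603  11:5387  12:2548  13:14774  14:19669  15:7809
  16:10752  17:9572  18:9898  19:4404  20:7523  21:9897  22:9975  23:8419
  24:17255  25:14080  26:8786  27:19522  28:144  29:4697  30:8743  31:3222
  32:18991  33:6195  34:8129  35:19003  36:18067  37:17058  38:9431  39:8169
  40:12654  41:1908  42:17953  43:2679  44:13170  45:698  46:8280  47:4384
  48:857  49:8136  50:19368  51:11795  52:4914  53:377  54:5600  55:16466
  56:1055  57:7214  58:19089  59:11305  60:18726  61:6435  62:9397  63:773
  64:3756  65:15908  66:75  67:15157  68:11524  69:18899  70:7021  71:11837
  72:7104  73:2107  74:11460  75:1504  76:5322  77:10405  78:13971  79:5914
  80:18781  81:14926  82:19160  83:9384  84:14153  85:15404  86:13157  87:14078
  88:247  89:1633  90:14860  91:12907  92:9477  93:7756  94:10800  95:17698
  96:6252  97:5478  98:7293  99:11962  100:19245  101:8193  102:16717  103:85
  104:18490  105:2564  106:4362  107:5333  108:8167  109:4115  110:3700  111:12988
  112:10889  113:13904  114:5232  115:89  116:15887  117:18661  118:14292  119:8594
  120:6699  121:14728  122:401  123:9663  124:14643  125:1592  126:7099  127:10281
  128:15940  129:18613  130:6166  131:12240  132:5625  133:14958  134:18017  135:393
  136:14869  137:2130  138:1413  139:577  140:13217
Giant step factor: 14110^(-141) ≡ 5946 (mod 19681).
Scan 16477·5946^i mod 19681 for i = 0, 1, …:
  i=0: 16477   i=1: 224   i=2: 13277   i=3: 4551
  i=4: 18552   i=5: 17868   i=6: 5090   i=7: 15443
  i=8: 12213   i=9: 15289     …   i=25: 7921
  i=26: 1633
Match at i=26, j=89: e = 26·141 + 89 = 3755.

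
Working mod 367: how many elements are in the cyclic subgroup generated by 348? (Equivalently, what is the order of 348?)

183

The order of 348 must divide p − 1 = 366 = 2 · 3 · 61.
Divisors: 1, 2, 3, 6, 61, 122, 183, 366.
Check each in increasing order: 348^1 ≡ 348;  348^2 ≡ 361;  348^3 ≡ 114;  348^6 ≡ 151;  348^61 ≡ 283;  348^122 ≡ 83;  348^183 ≡ 1.
Smallest exponent giving 1 is 183.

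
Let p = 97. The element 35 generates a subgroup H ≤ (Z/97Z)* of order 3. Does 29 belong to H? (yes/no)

⟨35⟩ has order 3; its elements mod 97 are {1, 35, 61}.
29 is not in this set.

no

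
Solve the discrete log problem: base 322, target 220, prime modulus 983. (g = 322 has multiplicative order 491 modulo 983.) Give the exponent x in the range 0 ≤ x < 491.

24

Successive powers of 322 modulo 983:
  322^0=1  322^1=322  322^2=469  322^3=619  322^4=752  322^5=326
  322^6=774  322^7=529  322^8=279  322^9=385  322^10=112  322^11=676
  322^12=429  322^13=518  322^14=669  322^15=141  322^16=184  322^17=268
  322^18=775  322^19=851  322^20=748  322^21=21  322^22=864  322^23=19
  322^24=220
So 322^24 ≡ 220 (mod 983), giving x = 24.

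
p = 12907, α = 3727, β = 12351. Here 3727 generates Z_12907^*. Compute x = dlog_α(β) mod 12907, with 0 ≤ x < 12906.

Baby-step giant-step with m = ceil(sqrt(12906)) = 114.
Baby table (3727^j mod 12907 for j=0..113):
  0:1  1:3727  2:2597  3:11676  4:6955  5:4029  6:5242  7:8643
  8:9496  9:598  10:8742  11:4166  12:12468  13:3036  14:8640  15:11222
  16:5714  17:12435  18:9115  19:381  20:217  21:8525  22:8548  23:3920
  24:12023  25:9524  26:1698  27:4016  28:8419  29:696  30:12592  31:532
  32:7993  33:555  34:3365  35:8658  36:866  37:832  38:3184  39:5235
  40:8368  41:4224  42:9215  43:11685  44:1777  45:1588  46:7070  47:6703
  48:7036  49:9055  50:9087  51:12188  52:4943  53:4272  54:7413  55:7271
  56:7224  57:12753  58:6857  59:179  60:8876  61:211  62:11977  63:5873
  64:11306  65:9014  66:11164  67:8967  68:3786  69:3071  70:10015  71:11768
  72:1350  73:10627  74:8153  75:3153  76:5861  77:5303  78:3664  79:122
  80:2949  81:7066  82:4702  83:9555  84:1072  85:7081  86:8979  87:9789
  88:8421  89:8150  90:4879  91:10977  92:8996  93:8613  94:942  95:130
  96:6951  97:2028  98:7761  99:660  100:7490  101:10296  102:681  103:8315
  104:298  105:644  106:12393  107:7465  108:7470  109:291  110:369  111:7121
  112:3175  113:10413
Giant step factor: 3727^(-114) ≡ 1052 (mod 12907).
Scan 12351·1052^i mod 12907 for i = 0, 1, …:
  i=0: 12351   i=1: 8810   i=2: 894   i=3: 11184
  i=4: 7291   i=5: 3374   i=6: 23   i=7: 11289
  i=8: 1588
Match at i=8, j=45: x = 8·114 + 45 = 957.

957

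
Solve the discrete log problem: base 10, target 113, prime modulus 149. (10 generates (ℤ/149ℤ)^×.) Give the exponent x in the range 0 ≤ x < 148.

Baby-step giant-step with m = ceil(sqrt(148)) = 13.
Baby table (10^j mod 149 for j=0..12):
  0:1  1:10  2:100  3:106  4:17  5:21  6:61  7:14
  8:140  9:59  10:143  11:89  12:145
Giant step factor: 10^(-13) ≡ 108 (mod 149).
Scan 113·108^i mod 149 for i = 0, 1, …:
  i=0: 113   i=1: 135   i=2: 127   i=3: 8
  i=4: 119   i=5: 38   i=6: 81   i=7: 106
Match at i=7, j=3: x = 7·13 + 3 = 94.

94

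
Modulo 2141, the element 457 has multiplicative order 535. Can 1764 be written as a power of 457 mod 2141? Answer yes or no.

no

1764 ∈ ⟨457⟩ iff 1764^535 ≡ 1 (mod 2141), since |⟨457⟩| = 535.
1764^535 mod 2141 = 2140.
Since 2140 ≠ 1, 1764 does not lie in the subgroup.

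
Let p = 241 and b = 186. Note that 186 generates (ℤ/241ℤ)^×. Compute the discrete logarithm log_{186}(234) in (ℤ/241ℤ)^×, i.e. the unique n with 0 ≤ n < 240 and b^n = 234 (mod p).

Baby-step giant-step with m = ceil(sqrt(240)) = 16.
Baby table (186^j mod 241 for j=0..15):
  0:1  1:186  2:133  3:156  4:96  5:22  6:236  7:34
  8:58  9:184  10:2  11:131  12:25  13:71  14:192  15:44
Giant step factor: 186^(-16) ≡ 24 (mod 241).
Scan 234·24^i mod 241 for i = 0, 1, …:
  i=0: 234   i=1: 73   i=2: 65   i=3: 114
  i=4: 85   i=5: 112   i=6: 37   i=7: 165
  i=8: 104   i=9: 86   i=10: 136   i=11: 131
Match at i=11, j=11: n = 11·16 + 11 = 187.

187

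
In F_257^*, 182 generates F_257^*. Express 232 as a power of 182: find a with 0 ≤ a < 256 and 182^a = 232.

242

Baby-step giant-step with m = ceil(sqrt(256)) = 16.
Baby table (182^j mod 257 for j=0..15):
  0:1  1:182  2:228  3:119  4:70  5:147  6:26  7:106
  8:17  9:10  10:21  11:224  12:162  13:186  14:185  15:3
Giant step factor: 182^(-16) ≡ 249 (mod 257).
Scan 232·249^i mod 257 for i = 0, 1, …:
  i=0: 232   i=1: 200   i=2: 199   i=3: 207
  i=4: 143   i=5: 141   i=6: 157   i=7: 29
  i=8: 25   i=9: 57     …   i=14: 100
  i=15: 228
Match at i=15, j=2: a = 15·16 + 2 = 242.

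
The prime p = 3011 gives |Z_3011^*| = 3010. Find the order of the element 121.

The order of 121 must divide p − 1 = 3010 = 2 · 5 · 7 · 43.
Divisors: 1, 2, 5, 7, 10, 14, 35, 43, 70, 86, 215, 301, 430, 602, 1505, 3010.
Check each in increasing order: 121^1 ≡ 121;  121^2 ≡ 2597;  121^5 ≡ 2159;  121^7 ≡ 441;  121^10 ≡ 253;  121^14 ≡ 1777;  121^35 ≡ 1099;  121^43 ≡ 1503;  121^70 ≡ 390;  121^86 ≡ 759;  121^215 ≡ 561;  121^301 ≡ 1248;  121^430 ≡ 1577;  121^602 ≡ 817;  121^1505 ≡ 1.
Smallest exponent giving 1 is 1505.

1505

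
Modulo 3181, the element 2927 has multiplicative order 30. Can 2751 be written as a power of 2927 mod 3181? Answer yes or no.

2751 ∈ ⟨2927⟩ iff 2751^30 ≡ 1 (mod 3181), since |⟨2927⟩| = 30.
2751^30 mod 3181 = 1611.
Since 1611 ≠ 1, 2751 does not lie in the subgroup.

no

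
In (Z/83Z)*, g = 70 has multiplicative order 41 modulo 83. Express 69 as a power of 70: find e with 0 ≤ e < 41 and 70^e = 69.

Baby-step giant-step with m = ceil(sqrt(41)) = 7.
Baby table (70^j mod 83 for j=0..6):
  0:1  1:70  2:3  3:44  4:9  5:49  6:27
Giant step factor: 70^(-7) ≡ 48 (mod 83).
Scan 69·48^i mod 83 for i = 0, 1, …:
  i=0: 69   i=1: 75   i=2: 31   i=3: 77
  i=4: 44
Match at i=4, j=3: e = 4·7 + 3 = 31.

31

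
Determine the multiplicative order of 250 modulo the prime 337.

The order of 250 must divide p − 1 = 336 = 2^4 · 3 · 7.
Divisors: 1, 2, 3, 4, 6, 7, 8, 12, 14, 16, 21, 24, 28, 42, 48, 56, 84, 112, 168, 336.
Check each in increasing order: 250^1 ≡ 250;  250^2 ≡ 155;  250^3 ≡ 332;  250^4 ≡ 98;  250^6 ≡ 25;  250^7 ≡ 184;  250^8 ≡ 168;  250^12 ≡ 288;  250^14 ≡ 156;  250^16 ≡ 253;  250^21 ≡ 59;  250^24 ≡ 42;  250^28 ≡ 72;  250^42 ≡ 111;  250^48 ≡ 79;  250^56 ≡ 129;  250^84 ≡ 189;  250^112 ≡ 128;  250^168 ≡ 336;  250^336 ≡ 1.
Smallest exponent giving 1 is 336.

336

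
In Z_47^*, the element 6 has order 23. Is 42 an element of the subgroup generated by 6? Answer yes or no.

⟨6⟩ has order 23; its elements mod 47 are {1, 2, 3, 4, 6, 7, 8, 9, 12, 14, 16, 17, 18, 21, 24, 25, 27, 28, 32, 34, 36, 37, 42}.
42 is in this set.

yes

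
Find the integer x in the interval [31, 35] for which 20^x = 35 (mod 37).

31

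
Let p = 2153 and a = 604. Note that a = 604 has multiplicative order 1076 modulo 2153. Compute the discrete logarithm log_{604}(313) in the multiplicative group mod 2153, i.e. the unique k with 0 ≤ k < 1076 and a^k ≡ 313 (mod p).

706

Baby-step giant-step with m = ceil(sqrt(1076)) = 33.
Baby table (604^j mod 2153 for j=0..32):
  0:1  1:604  2:959  3:79  4:350  5:406  6:1935  7:1814
  8:1932  9:2  10:1208  11:1918  12:158  13:700  14:812  15:1717
  16:1475  17:1711  18:4  19:263  20:1683  21:316  22:1400  23:1624
  24:1281  25:797  26:1269  27:8  28:526  29:1213  30:632  31:647
  32:1095
Giant step factor: 604^(-33) ≡ 1216 (mod 2153).
Scan 313·1216^i mod 2153 for i = 0, 1, …:
  i=0: 313   i=1: 1680   i=2: 1836   i=3: 2068
  i=4: 2137   i=5: 2074   i=6: 821   i=7: 1497
  i=8: 1067   i=9: 1366     …   i=20: 2104
  i=21: 700
Match at i=21, j=13: k = 21·33 + 13 = 706.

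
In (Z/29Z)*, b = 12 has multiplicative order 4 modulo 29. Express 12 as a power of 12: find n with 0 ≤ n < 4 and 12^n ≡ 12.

Successive powers of 12 modulo 29:
  12^0=1  12^1=12
So 12^1 ≡ 12 (mod 29), giving n = 1.

1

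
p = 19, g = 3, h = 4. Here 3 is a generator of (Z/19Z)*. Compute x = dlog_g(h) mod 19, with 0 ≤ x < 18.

Successive powers of 3 modulo 19:
  3^0=1  3^1=3  3^2=9  3^3=8  3^4=5  3^5=15
  3^6=7  3^7=2  3^8=6  3^9=18  3^10=16  3^11=10
  3^12=11  3^13=14  3^14=4
So 3^14 ≡ 4 (mod 19), giving x = 14.

14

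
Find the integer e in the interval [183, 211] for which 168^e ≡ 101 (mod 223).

Compute 168^183 mod 223 = 195, then multiply by 168 repeatedly:
  168^183=195  168^184=202  168^185=40  168^186=30  168^187=134
  168^188=212  168^189=159  168^190=175  168^191=187  168^192=196
  168^193=147  168^194=166  168^195=13  168^196=177  168^197=77
  168^198=2  168^199=113  168^200=29  168^201=189  168^202=86
  168^203=176  168^204=132  168^205=99  168^206=130  168^207=209
  168^208=101
Found 101 at exponent 208.

208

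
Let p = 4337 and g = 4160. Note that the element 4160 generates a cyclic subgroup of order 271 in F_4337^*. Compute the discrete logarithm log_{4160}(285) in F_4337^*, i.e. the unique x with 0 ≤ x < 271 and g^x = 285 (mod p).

Baby-step giant-step with m = ceil(sqrt(271)) = 17.
Baby table (4160^j mod 4337 for j=0..16):
  0:1  1:4160  2:970  3:1790  4:4108  5:1500  6:3394  7:2105
  8:397  9:3460  10:3434  11:3699  12:164  13:1331  14:2948  15:2981
  16:1477
Giant step factor: 4160^(-17) ≡ 2816 (mod 4337).
Scan 285·2816^i mod 4337 for i = 0, 1, …:
  i=0: 285   i=1: 215   i=2: 2597   i=3: 970
Match at i=3, j=2: x = 3·17 + 2 = 53.

53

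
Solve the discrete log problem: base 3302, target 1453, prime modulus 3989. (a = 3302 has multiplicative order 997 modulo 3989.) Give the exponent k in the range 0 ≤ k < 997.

911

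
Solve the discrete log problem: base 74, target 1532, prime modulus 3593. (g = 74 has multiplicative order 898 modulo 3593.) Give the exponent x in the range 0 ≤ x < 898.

471

Baby-step giant-step with m = ceil(sqrt(898)) = 30.
Baby table (74^j mod 3593 for j=0..29):
  0:1  1:74  2:1883  3:2808  4:2991  5:2161  6:1822  7:1887
  8:3104  9:3337  10:2614  11:3007  12:3345  13:3206  14:106  15:658
  16:1983  17:3022  18:862  19:2707  20:2703  21:2407  22:2061  23:1608
  24:423  25:2558  26:2456  27:2094  28:457  29:1481
Giant step factor: 74^(-30) ≡ 2635 (mod 3593).
Scan 1532·2635^i mod 3593 for i = 0, 1, …:
  i=0: 1532   i=1: 1881   i=2: 1688   i=3: 3339
  i=4: 2601   i=5: 1784   i=6: 1196   i=7: 399
  i=8: 2209   i=9: 55     …   i=14: 1884
  i=15: 2407
Match at i=15, j=21: x = 15·30 + 21 = 471.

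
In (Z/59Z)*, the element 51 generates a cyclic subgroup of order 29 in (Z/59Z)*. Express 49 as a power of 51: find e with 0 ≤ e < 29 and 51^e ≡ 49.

Successive powers of 51 modulo 59:
  51^0=1  51^1=51  51^2=5  51^3=19  51^4=25  51^5=36
  51^6=7  51^7=3  51^8=35  51^9=15  51^10=57  51^11=16
  51^12=49
So 51^12 ≡ 49 (mod 59), giving e = 12.

12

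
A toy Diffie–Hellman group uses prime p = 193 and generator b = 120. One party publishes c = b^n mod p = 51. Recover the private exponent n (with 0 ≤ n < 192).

169

Baby-step giant-step with m = ceil(sqrt(192)) = 14.
Baby table (120^j mod 193 for j=0..13):
  0:1  1:120  2:118  3:71  4:28  5:79  6:23  7:58
  8:12  9:89  10:65  11:80  12:143  13:176
Giant step factor: 120^(-14) ≡ 100 (mod 193).
Scan 51·100^i mod 193 for i = 0, 1, …:
  i=0: 51   i=1: 82   i=2: 94   i=3: 136
  i=4: 90   i=5: 122   i=6: 41   i=7: 47
  i=8: 68   i=9: 45   i=10: 61   i=11: 117
  i=12: 120
Match at i=12, j=1: n = 12·14 + 1 = 169.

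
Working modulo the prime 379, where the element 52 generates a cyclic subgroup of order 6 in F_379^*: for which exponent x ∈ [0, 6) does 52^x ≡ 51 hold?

2

Successive powers of 52 modulo 379:
  52^0=1  52^1=52  52^2=51
So 52^2 ≡ 51 (mod 379), giving x = 2.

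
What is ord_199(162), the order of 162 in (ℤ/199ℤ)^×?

9

The order of 162 must divide p − 1 = 198 = 2 · 3^2 · 11.
Divisors: 1, 2, 3, 6, 9, 11, 18, 22, 33, 66, 99, 198.
Check each in increasing order: 162^1 ≡ 162;  162^2 ≡ 175;  162^3 ≡ 92;  162^6 ≡ 106;  162^9 ≡ 1.
Smallest exponent giving 1 is 9.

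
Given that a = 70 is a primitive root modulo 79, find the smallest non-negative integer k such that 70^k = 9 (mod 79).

40

Baby-step giant-step with m = ceil(sqrt(78)) = 9.
Baby table (70^j mod 79 for j=0..8):
  0:1  1:70  2:2  3:61  4:4  5:43  6:8  7:7
  8:16
Giant step factor: 70^(-9) ≡ 17 (mod 79).
Scan 9·17^i mod 79 for i = 0, 1, …:
  i=0: 9   i=1: 74   i=2: 73   i=3: 56
  i=4: 4
Match at i=4, j=4: k = 4·9 + 4 = 40.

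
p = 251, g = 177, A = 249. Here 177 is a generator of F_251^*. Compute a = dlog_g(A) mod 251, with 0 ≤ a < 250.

80

Baby-step giant-step with m = ceil(sqrt(250)) = 16.
Baby table (177^j mod 251 for j=0..15):
  0:1  1:177  2:205  3:141  4:108  5:40  6:52  7:168
  8:118  9:53  10:94  11:72  12:194  13:202  14:112  15:246
Giant step factor: 177^(-16) ≡ 135 (mod 251).
Scan 249·135^i mod 251 for i = 0, 1, …:
  i=0: 249   i=1: 232   i=2: 196   i=3: 105
  i=4: 119   i=5: 1
Match at i=5, j=0: a = 5·16 + 0 = 80.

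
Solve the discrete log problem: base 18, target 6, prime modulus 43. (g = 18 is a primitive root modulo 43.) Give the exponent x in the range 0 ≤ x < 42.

14

Successive powers of 18 modulo 43:
  18^0=1  18^1=18  18^2=23  18^3=27  18^4=13  18^5=19
  18^6=41  18^7=7  18^8=40  18^9=32  18^10=17  18^11=5
  18^12=4  18^13=29  18^14=6
So 18^14 ≡ 6 (mod 43), giving x = 14.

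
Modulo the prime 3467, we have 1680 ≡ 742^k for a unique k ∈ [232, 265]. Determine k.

256

Compute 742^232 mod 3467 = 360, then multiply by 742 repeatedly:
  742^232=360  742^233=161  742^234=1584  742^235=15  742^236=729
  742^237=66  742^238=434  742^239=3064  742^240=2603  742^241=307
  742^242=2439  742^243=3431  742^244=1024  742^245=535  742^246=1732
  742^247=2354  742^248=2767  742^249=650  742^250=387  742^251=2860
  742^252=316  742^253=2183  742^254=697  742^255=591  742^256=1680
Found 1680 at exponent 256.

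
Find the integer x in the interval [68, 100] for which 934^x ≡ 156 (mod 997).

Compute 934^68 mod 997 = 362, then multiply by 934 repeatedly:
  934^68=362  934^69=125  934^70=101  934^71=616  934^72=75
  934^73=260  934^74=569  934^75=45  934^76=156
Found 156 at exponent 76.

76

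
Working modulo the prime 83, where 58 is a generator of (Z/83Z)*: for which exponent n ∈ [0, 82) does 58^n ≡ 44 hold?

2

Successive powers of 58 modulo 83:
  58^0=1  58^1=58  58^2=44
So 58^2 ≡ 44 (mod 83), giving n = 2.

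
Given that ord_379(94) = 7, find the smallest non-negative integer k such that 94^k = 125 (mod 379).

6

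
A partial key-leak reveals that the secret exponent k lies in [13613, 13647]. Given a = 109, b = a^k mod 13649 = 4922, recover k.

13618

Compute 109^13613 mod 13649 = 5191, then multiply by 109 repeatedly:
  109^13613=5191  109^13614=6210  109^13615=8089  109^13616=8165  109^13617=2800
  109^13618=4922
Found 4922 at exponent 13618.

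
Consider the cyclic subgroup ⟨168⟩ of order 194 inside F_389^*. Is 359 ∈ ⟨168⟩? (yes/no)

yes

359 ∈ ⟨168⟩ iff 359^194 ≡ 1 (mod 389), since |⟨168⟩| = 194.
359^194 mod 389 = 1.
Since 1 = 1, 359 lies in the subgroup.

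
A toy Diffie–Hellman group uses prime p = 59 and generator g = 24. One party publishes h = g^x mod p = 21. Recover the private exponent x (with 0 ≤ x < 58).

56

Baby-step giant-step with m = ceil(sqrt(58)) = 8.
Baby table (24^j mod 59 for j=0..7):
  0:1  1:24  2:45  3:18  4:19  5:43  6:29  7:47
Giant step factor: 24^(-8) ≡ 17 (mod 59).
Scan 21·17^i mod 59 for i = 0, 1, …:
  i=0: 21   i=1: 3   i=2: 51   i=3: 41
  i=4: 48   i=5: 49   i=6: 7   i=7: 1
Match at i=7, j=0: x = 7·8 + 0 = 56.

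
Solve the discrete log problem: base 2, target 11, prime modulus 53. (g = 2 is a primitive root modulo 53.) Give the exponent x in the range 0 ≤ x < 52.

6

Successive powers of 2 modulo 53:
  2^0=1  2^1=2  2^2=4  2^3=8  2^4=16  2^5=32
  2^6=11
So 2^6 ≡ 11 (mod 53), giving x = 6.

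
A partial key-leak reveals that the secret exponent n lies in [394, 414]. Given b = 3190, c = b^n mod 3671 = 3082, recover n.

Compute 3190^394 mod 3671 = 719, then multiply by 3190 repeatedly:
  3190^394=719  3190^395=2906  3190^396=865  3190^397=2429  3190^398=2700
  3190^399=834  3190^400=2656  3190^401=3643  3190^402=2455  3190^403=1207
  3190^404=3122  3190^405=3428  3190^406=3082
Found 3082 at exponent 406.

406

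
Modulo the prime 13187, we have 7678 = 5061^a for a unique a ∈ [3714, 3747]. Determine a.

3724

Compute 5061^3714 mod 13187 = 1529, then multiply by 5061 repeatedly:
  5061^3714=1529  5061^3715=10687  5061^3716=7020  5061^3717=2442  5061^3718=2743
  5061^3719=9599  5061^3720=12818  5061^3721=5045  5061^3722=2713  5061^3723=2826
  5061^3724=7678
Found 7678 at exponent 3724.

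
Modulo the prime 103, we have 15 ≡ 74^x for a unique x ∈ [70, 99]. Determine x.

74

Compute 74^70 mod 103 = 25, then multiply by 74 repeatedly:
  74^70=25  74^71=99  74^72=13  74^73=35  74^74=15
Found 15 at exponent 74.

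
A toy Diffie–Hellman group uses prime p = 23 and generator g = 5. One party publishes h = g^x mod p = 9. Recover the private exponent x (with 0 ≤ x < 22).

10

Successive powers of 5 modulo 23:
  5^0=1  5^1=5  5^2=2  5^3=10  5^4=4  5^5=20
  5^6=8  5^7=17  5^8=16  5^9=11  5^10=9
So 5^10 ≡ 9 (mod 23), giving x = 10.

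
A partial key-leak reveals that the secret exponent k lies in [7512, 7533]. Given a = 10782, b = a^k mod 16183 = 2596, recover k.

7517

Compute 10782^7512 mod 16183 = 9605, then multiply by 10782 repeatedly:
  10782^7512=9605  10782^7513=6093  10782^7514=7929  10782^7515=11872  10782^7516=12557
  10782^7517=2596
Found 2596 at exponent 7517.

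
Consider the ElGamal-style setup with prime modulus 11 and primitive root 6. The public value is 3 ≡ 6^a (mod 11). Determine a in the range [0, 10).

2

Successive powers of 6 modulo 11:
  6^0=1  6^1=6  6^2=3
So 6^2 ≡ 3 (mod 11), giving a = 2.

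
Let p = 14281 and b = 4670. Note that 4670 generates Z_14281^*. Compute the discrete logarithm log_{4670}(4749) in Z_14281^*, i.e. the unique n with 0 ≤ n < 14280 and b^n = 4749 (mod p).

5054

Baby-step giant-step with m = ceil(sqrt(14280)) = 120.
Baby table (4670^j mod 14281 for j=0..119):
  0:1  1:4670  2:1813  3:12358  4:2339  5:12446  6:13431  7:618
  8:1298  9:6516  10:11190  11:3121  12:8450  13:3097  14:10618  15:2428
  16:13927  17:3416  18:843  19:9535  20:292  21:6945  22:999  23:9724
  24:11781  25:6858  26:8858  27:9084  28:7710  29:3299  30:11412  31:11629
  32:11068  33:4621  34:1479  35:9207  36:10880  37:12083  38:3379  39:13706
  40:13859  41:38  42:6088  43:11770  44:12612  45:3196  46:1675  47:10543
  48:9203  49:6481  50:4831  51:11071  52:4350  53:6918  54:3438  55:3616
  56:6578  57:829  58:1279  59:3472  60:5305  61:11096  62:6852  63:9400
  64:12487  65:4967  66:3546  67:8141  68:2448  69:7360  70:11114  71:5226
  72:13472  73:6435  74:4226  75:13359  76:7122  77:13572  78:2162  79:14154
  80:6712  81:12526  82:1444  83:2848  84:4549  85:7983  86:7200  87:6526
  88:766  89:6970  90:3501  91:12206  92:6549  93:8209  94:5826  95:2115
  96:8879  97:7187  98:2940  99:5759  100:3407  101:1656  102:7499  103:3318
  104:175  105:3233  106:3093  107:6219  108:9457  109:7338  110:8341  111:8183
  112:12935  113:12101  114:1753  115:3497  116:7807  117:13578  118:1620  119:10751
Giant step factor: 4670^(-120) ≡ 14136 (mod 14281).
Scan 4749·14136^i mod 14281 for i = 0, 1, …:
  i=0: 4749   i=1: 11164   i=2: 9254   i=3: 584
  i=4: 1006   i=5: 11221   i=6: 989   i=7: 13686
  i=8: 589   i=9: 281     …   i=41: 12041
  i=42: 10618
Match at i=42, j=14: n = 42·120 + 14 = 5054.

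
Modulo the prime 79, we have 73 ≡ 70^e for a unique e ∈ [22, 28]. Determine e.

Compute 70^22 mod 79 = 73, then multiply by 70 repeatedly:
  70^22=73
Found 73 at exponent 22.

22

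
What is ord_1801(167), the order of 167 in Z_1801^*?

The order of 167 must divide p − 1 = 1800 = 2^3 · 3^2 · 5^2.
Divisors: 1, 2, 3, 4, 5, 6, 8, 9, 10, 12, 15, 18, 20, 24, 25, 30, 36, 40, 45, 50, 60, 72, 75, 90, 100, 120, 150, 180, 200, 225, 300, 360, 450, 600, 900, 1800.
Check each in increasing order: 167^1 ≡ 167;  167^2 ≡ 874;  167^3 ≡ 77;  167^4 ≡ 252;  167^5 ≡ 661;  167^6 ≡ 526;  167^8 ≡ 469;  167^9 ≡ 880;  167^10 ≡ 1079;  167^12 ≡ 1123;  167^15 ≡ 23;  167^18 ≡ 1771;  167^20 ≡ 795;  167^24 ≡ 429;  167^25 ≡ 1404;  167^30 ≡ 529;  167^36 ≡ 900;  167^40 ≡ 1675;  167^45 ≡ 1361;  167^50 ≡ 922;  167^60 ≡ 686;  167^72 ≡ 1351;  167^75 ≡ 1370;  167^90 ≡ 893;  167^100 ≡ 12;  167^120 ≡ 535;  167^150 ≡ 258;  167^180 ≡ 1407;  167^200 ≡ 144;  167^225 ≡ 464;  167^300 ≡ 1728;  167^360 ≡ 350;  167^450 ≡ 977;  167^600 ≡ 1727;  167^900 ≡ 1800;  167^1800 ≡ 1.
Smallest exponent giving 1 is 1800.

1800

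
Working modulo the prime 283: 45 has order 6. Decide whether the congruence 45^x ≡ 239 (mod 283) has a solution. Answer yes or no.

yes

⟨45⟩ has order 6; its elements mod 283 are {1, 44, 45, 238, 239, 282}.
239 is in this set.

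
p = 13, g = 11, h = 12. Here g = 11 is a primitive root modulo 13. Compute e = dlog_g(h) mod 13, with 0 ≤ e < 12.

6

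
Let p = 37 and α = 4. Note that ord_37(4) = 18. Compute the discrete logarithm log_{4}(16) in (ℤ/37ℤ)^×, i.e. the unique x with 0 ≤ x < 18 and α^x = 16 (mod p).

2

Successive powers of 4 modulo 37:
  4^0=1  4^1=4  4^2=16
So 4^2 ≡ 16 (mod 37), giving x = 2.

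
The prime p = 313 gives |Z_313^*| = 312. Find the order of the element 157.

156

The order of 157 must divide p − 1 = 312 = 2^3 · 3 · 13.
Divisors: 1, 2, 3, 4, 6, 8, 12, 13, 24, 26, 39, 52, 78, 104, 156, 312.
Check each in increasing order: 157^1 ≡ 157;  157^2 ≡ 235;  157^3 ≡ 274;  157^4 ≡ 137;  157^6 ≡ 269;  157^8 ≡ 302;  157^12 ≡ 58;  157^13 ≡ 29;  157^24 ≡ 234;  157^26 ≡ 215;  157^39 ≡ 288;  157^52 ≡ 214;  157^78 ≡ 312;  157^104 ≡ 98;  157^156 ≡ 1.
Smallest exponent giving 1 is 156.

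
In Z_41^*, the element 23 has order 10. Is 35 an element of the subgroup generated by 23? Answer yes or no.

no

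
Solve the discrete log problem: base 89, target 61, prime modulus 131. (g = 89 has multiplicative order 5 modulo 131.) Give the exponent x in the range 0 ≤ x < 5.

2

Successive powers of 89 modulo 131:
  89^0=1  89^1=89  89^2=61
So 89^2 ≡ 61 (mod 131), giving x = 2.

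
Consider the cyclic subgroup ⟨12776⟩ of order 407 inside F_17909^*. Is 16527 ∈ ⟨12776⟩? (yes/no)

yes

16527 ∈ ⟨12776⟩ iff 16527^407 ≡ 1 (mod 17909), since |⟨12776⟩| = 407.
16527^407 mod 17909 = 1.
Since 1 = 1, 16527 lies in the subgroup.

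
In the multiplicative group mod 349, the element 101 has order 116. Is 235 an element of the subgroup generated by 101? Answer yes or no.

no

235 ∈ ⟨101⟩ iff 235^116 ≡ 1 (mod 349), since |⟨101⟩| = 116.
235^116 mod 349 = 122.
Since 122 ≠ 1, 235 does not lie in the subgroup.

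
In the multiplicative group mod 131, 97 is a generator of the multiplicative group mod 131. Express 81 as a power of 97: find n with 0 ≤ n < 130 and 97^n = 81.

42

Baby-step giant-step with m = ceil(sqrt(130)) = 12.
Baby table (97^j mod 131 for j=0..11):
  0:1  1:97  2:108  3:127  4:5  5:92  6:16  7:111
  8:25  9:67  10:80  11:31
Giant step factor: 97^(-12) ≡ 109 (mod 131).
Scan 81·109^i mod 131 for i = 0, 1, …:
  i=0: 81   i=1: 52   i=2: 35   i=3: 16
Match at i=3, j=6: n = 3·12 + 6 = 42.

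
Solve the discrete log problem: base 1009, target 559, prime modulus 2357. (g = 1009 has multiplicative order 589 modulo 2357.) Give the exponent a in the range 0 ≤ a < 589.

Baby-step giant-step with m = ceil(sqrt(589)) = 25.
Baby table (1009^j mod 2357 for j=0..24):
  0:1  1:1009  2:2214  3:1847  4:1593  5:2220  6:830  7:735
  8:1517  9:960  10:2270  11:1783  12:656  13:1944  14:472  15:134
  16:857  17:2051  18:13  19:1332  20:498  21:441  22:1853  23:576
  24:1362
Giant step factor: 1009^(-25) ≡ 1726 (mod 2357).
Scan 559·1726^i mod 2357 for i = 0, 1, …:
  i=0: 559   i=1: 821   i=2: 489   i=3: 208
  i=4: 744   i=5: 1936   i=6: 1667   i=7: 1702
  i=8: 830
Match at i=8, j=6: a = 8·25 + 6 = 206.

206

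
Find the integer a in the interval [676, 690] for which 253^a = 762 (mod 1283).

678

Compute 253^676 mod 1283 = 1223, then multiply by 253 repeatedly:
  253^676=1223  253^677=216  253^678=762
Found 762 at exponent 678.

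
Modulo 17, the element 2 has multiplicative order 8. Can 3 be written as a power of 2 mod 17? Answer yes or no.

⟨2⟩ has order 8; its elements mod 17 are {1, 2, 4, 8, 9, 13, 15, 16}.
3 is not in this set.

no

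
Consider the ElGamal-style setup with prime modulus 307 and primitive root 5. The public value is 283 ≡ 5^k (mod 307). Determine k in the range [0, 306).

Baby-step giant-step with m = ceil(sqrt(306)) = 18.
Baby table (5^j mod 307 for j=0..17):
  0:1  1:5  2:25  3:125  4:11  5:55  6:275  7:147
  8:121  9:298  10:262  11:82  12:103  13:208  14:119  15:288
  16:212  17:139
Giant step factor: 5^(-18) ≡ 235 (mod 307).
Scan 283·235^i mod 307 for i = 0, 1, …:
  i=0: 283   i=1: 193   i=2: 226   i=3: 306
  i=4: 72   i=5: 35   i=6: 243   i=7: 3
  i=8: 91   i=9: 202   i=10: 192   i=11: 298
Match at i=11, j=9: k = 11·18 + 9 = 207.

207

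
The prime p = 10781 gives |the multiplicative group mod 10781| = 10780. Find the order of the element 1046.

The order of 1046 must divide p − 1 = 10780 = 2^2 · 5 · 7^2 · 11.
Divisors: 1, 2, 4, 5, 7, 10, 11, 14, 20, 22, 28, 35, 44, 49, 55, 70, 77, 98, 110, 140, 154, 196, 220, 245, 308, 385, 490, 539, 770, 980, 1078, 1540, 2156, 2695, 5390, 10780.
Check each in increasing order: 1046^1 ≡ 1046;  1046^2 ≡ 5235;  1046^4 ≡ 10704;  1046^5 ≡ 5706;  1046^7 ≡ 7540;  1046^10 ≡ 10597;  1046^11 ≡ 1594;  1046^14 ≡ 3387;  1046^20 ≡ 1513;  1046^22 ≡ 7301;  1046^28 ≡ 785;  1046^35 ≡ 131;  1046^44 ≡ 3337;  1046^49 ≡ 1676;  1046^55 ≡ 4145;  1046^70 ≡ 6380;  1046^77 ≡ 378;  1046^98 ≡ 5916;  1046^110 ≡ 6892;  1046^140 ≡ 6125;  1046^154 ≡ 2731;  1046^196 ≡ 3930;  1046^220 ≡ 9359;  1046^245 ≡ 10270;  1046^308 ≡ 8690;  1046^385 ≡ 7396;  1046^490 ≡ 2377;  1046^539 ≡ 5663;  1046^770 ≡ 8803;  1046^980 ≡ 885;  1046^1078 ≡ 6875;  1046^1540 ≡ 9762;  1046^2156 ≡ 1721;  1046^2695 ≡ 10780;  1046^5390 ≡ 1.
Smallest exponent giving 1 is 5390.

5390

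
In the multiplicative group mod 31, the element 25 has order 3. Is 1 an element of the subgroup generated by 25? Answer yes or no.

⟨25⟩ has order 3; its elements mod 31 are {1, 5, 25}.
1 is in this set.

yes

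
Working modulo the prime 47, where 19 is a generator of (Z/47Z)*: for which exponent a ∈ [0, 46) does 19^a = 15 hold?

Baby-step giant-step with m = ceil(sqrt(46)) = 7.
Baby table (19^j mod 47 for j=0..6):
  0:1  1:19  2:32  3:44  4:37  5:45  6:9
Giant step factor: 19^(-7) ≡ 11 (mod 47).
Scan 15·11^i mod 47 for i = 0, 1, …:
  i=0: 15   i=1: 24   i=2: 29   i=3: 37
Match at i=3, j=4: a = 3·7 + 4 = 25.

25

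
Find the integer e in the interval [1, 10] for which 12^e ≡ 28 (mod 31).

4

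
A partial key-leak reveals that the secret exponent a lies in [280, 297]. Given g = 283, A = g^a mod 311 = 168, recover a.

Compute 283^280 mod 311 = 168, then multiply by 283 repeatedly:
  283^280=168
Found 168 at exponent 280.

280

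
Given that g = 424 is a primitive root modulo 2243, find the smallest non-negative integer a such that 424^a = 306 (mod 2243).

Baby-step giant-step with m = ceil(sqrt(2242)) = 48.
Baby table (424^j mod 2243 for j=0..47):
  0:1  1:424  2:336  3:1155  4:746  5:41  6:1683  7:318
  8:252  9:1427  10:1681  11:1713  12:1823  13:1360  14:189  15:1631
  16:700  17:724  18:1928  19:1020  20:1824  21:1784  22:525  23:543
  24:1446  25:765  26:1368  27:1338  28:2076  29:968  30:2206  31:13
  32:1026  33:2125  34:1557  35:726  36:533  37:1692  38:1891  39:1033
  40:607  41:1666  42:2082  43:1269  44:1979  45:214  46:1016  47:128
Giant step factor: 424^(-48) ≡ 678 (mod 2243).
Scan 306·678^i mod 2243 for i = 0, 1, …:
  i=0: 306   i=1: 1112   i=2: 288   i=3: 123
  i=4: 403   i=5: 1831   i=6: 1039   i=7: 140
  i=8: 714   i=9: 1847     …   i=15: 1822
  i=16: 1666
Match at i=16, j=41: a = 16·48 + 41 = 809.

809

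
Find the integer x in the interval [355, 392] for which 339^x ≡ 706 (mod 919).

Compute 339^355 mod 919 = 629, then multiply by 339 repeatedly:
  339^355=629  339^356=23  339^357=445  339^358=139  339^359=252
  339^360=880  339^361=564  339^362=44  339^363=212  339^364=186
  339^365=562  339^366=285  339^367=120  339^368=244  339^369=6
  339^370=196  339^371=276  339^372=745  339^373=749  339^374=267
  339^375=451  339^376=335  339^377=528  339^378=706
Found 706 at exponent 378.

378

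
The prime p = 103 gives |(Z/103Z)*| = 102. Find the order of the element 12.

The order of 12 must divide p − 1 = 102 = 2 · 3 · 17.
Divisors: 1, 2, 3, 6, 17, 34, 51, 102.
Check each in increasing order: 12^1 ≡ 12;  12^2 ≡ 41;  12^3 ≡ 80;  12^6 ≡ 14;  12^17 ≡ 57;  12^34 ≡ 56;  12^51 ≡ 102;  12^102 ≡ 1.
Smallest exponent giving 1 is 102.

102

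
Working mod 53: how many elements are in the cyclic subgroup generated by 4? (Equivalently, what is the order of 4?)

26

The order of 4 must divide p − 1 = 52 = 2^2 · 13.
Divisors: 1, 2, 4, 13, 26, 52.
Check each in increasing order: 4^1 ≡ 4;  4^2 ≡ 16;  4^4 ≡ 44;  4^13 ≡ 52;  4^26 ≡ 1.
Smallest exponent giving 1 is 26.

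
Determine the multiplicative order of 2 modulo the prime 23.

11

The order of 2 must divide p − 1 = 22 = 2 · 11.
Divisors: 1, 2, 11, 22.
Check each in increasing order: 2^1 ≡ 2;  2^2 ≡ 4;  2^11 ≡ 1.
Smallest exponent giving 1 is 11.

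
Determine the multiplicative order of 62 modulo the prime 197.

98

The order of 62 must divide p − 1 = 196 = 2^2 · 7^2.
Divisors: 1, 2, 4, 7, 14, 28, 49, 98, 196.
Check each in increasing order: 62^1 ≡ 62;  62^2 ≡ 101;  62^4 ≡ 154;  62^7 ≡ 33;  62^14 ≡ 104;  62^28 ≡ 178;  62^49 ≡ 196;  62^98 ≡ 1.
Smallest exponent giving 1 is 98.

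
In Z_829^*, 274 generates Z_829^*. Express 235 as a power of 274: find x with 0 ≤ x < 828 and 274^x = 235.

761

Baby-step giant-step with m = ceil(sqrt(828)) = 29.
Baby table (274^j mod 829 for j=0..28):
  0:1  1:274  2:466  3:18  4:787  5:98  6:324  7:73
  8:106  9:29  10:485  11:250  12:522  13:440  14:355  15:277
  16:459  17:587  18:12  19:801  20:618  21:216  22:325  23:347
  24:572  25:47  26:443  27:348  28:17
Giant step factor: 274^(-29) ≡ 202 (mod 829).
Scan 235·202^i mod 829 for i = 0, 1, …:
  i=0: 235   i=1: 217   i=2: 726   i=3: 748
  i=4: 218   i=5: 99   i=6: 102   i=7: 708
  i=8: 428   i=9: 240     …   i=25: 144
  i=26: 73
Match at i=26, j=7: x = 26·29 + 7 = 761.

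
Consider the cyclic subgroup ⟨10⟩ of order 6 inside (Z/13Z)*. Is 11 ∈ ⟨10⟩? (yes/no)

no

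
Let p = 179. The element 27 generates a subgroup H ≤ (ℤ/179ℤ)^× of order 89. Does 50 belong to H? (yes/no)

50 ∈ ⟨27⟩ iff 50^89 ≡ 1 (mod 179), since |⟨27⟩| = 89.
50^89 mod 179 = 178.
Since 178 ≠ 1, 50 does not lie in the subgroup.

no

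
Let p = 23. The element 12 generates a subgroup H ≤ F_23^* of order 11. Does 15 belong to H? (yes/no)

no

15 ∈ ⟨12⟩ iff 15^11 ≡ 1 (mod 23), since |⟨12⟩| = 11.
15^11 mod 23 = 22.
Since 22 ≠ 1, 15 does not lie in the subgroup.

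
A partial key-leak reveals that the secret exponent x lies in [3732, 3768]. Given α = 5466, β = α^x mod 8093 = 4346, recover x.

3745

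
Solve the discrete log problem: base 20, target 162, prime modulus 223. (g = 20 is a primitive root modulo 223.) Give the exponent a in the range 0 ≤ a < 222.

170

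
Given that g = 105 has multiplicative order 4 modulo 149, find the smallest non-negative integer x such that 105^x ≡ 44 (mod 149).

3

Successive powers of 105 modulo 149:
  105^0=1  105^1=105  105^2=148  105^3=44
So 105^3 ≡ 44 (mod 149), giving x = 3.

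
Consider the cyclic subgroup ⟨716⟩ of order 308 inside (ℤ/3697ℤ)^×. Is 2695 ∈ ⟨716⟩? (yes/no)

no

2695 ∈ ⟨716⟩ iff 2695^308 ≡ 1 (mod 3697), since |⟨716⟩| = 308.
2695^308 mod 3697 = 834.
Since 834 ≠ 1, 2695 does not lie in the subgroup.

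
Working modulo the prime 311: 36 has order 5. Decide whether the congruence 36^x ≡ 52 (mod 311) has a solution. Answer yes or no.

yes

52 ∈ ⟨36⟩ iff 52^5 ≡ 1 (mod 311), since |⟨36⟩| = 5.
52^5 mod 311 = 1.
Since 1 = 1, 52 lies in the subgroup.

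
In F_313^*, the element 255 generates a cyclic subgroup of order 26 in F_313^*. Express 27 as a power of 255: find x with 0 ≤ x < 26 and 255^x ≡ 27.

Successive powers of 255 modulo 313:
  255^0=1  255^1=255  255^2=234  255^3=200  255^4=294  255^5=163
  255^6=249  255^7=269  255^8=48  255^9=33  255^10=277  255^11=210
  255^12=27
So 255^12 ≡ 27 (mod 313), giving x = 12.

12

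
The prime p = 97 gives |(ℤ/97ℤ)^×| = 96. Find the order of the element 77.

32

The order of 77 must divide p − 1 = 96 = 2^5 · 3.
Divisors: 1, 2, 3, 4, 6, 8, 12, 16, 24, 32, 48, 96.
Check each in increasing order: 77^1 ≡ 77;  77^2 ≡ 12;  77^3 ≡ 51;  77^4 ≡ 47;  77^6 ≡ 79;  77^8 ≡ 75;  77^12 ≡ 33;  77^16 ≡ 96;  77^24 ≡ 22;  77^32 ≡ 1.
Smallest exponent giving 1 is 32.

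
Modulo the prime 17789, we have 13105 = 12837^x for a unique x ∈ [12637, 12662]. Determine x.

12656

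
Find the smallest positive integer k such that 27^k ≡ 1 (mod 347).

173

The order of 27 must divide p − 1 = 346 = 2 · 173.
Divisors: 1, 2, 173, 346.
Check each in increasing order: 27^1 ≡ 27;  27^2 ≡ 35;  27^173 ≡ 1.
Smallest exponent giving 1 is 173.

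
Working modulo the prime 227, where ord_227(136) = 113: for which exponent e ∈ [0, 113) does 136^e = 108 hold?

Baby-step giant-step with m = ceil(sqrt(113)) = 11.
Baby table (136^j mod 227 for j=0..10):
  0:1  1:136  2:109  3:69  4:77  5:30  6:221  7:92
  8:27  9:40  10:219
Giant step factor: 136^(-11) ≡ 29 (mod 227).
Scan 108·29^i mod 227 for i = 0, 1, …:
  i=0: 108   i=1: 181   i=2: 28   i=3: 131
  i=4: 167   i=5: 76   i=6: 161   i=7: 129
  i=8: 109
Match at i=8, j=2: e = 8·11 + 2 = 90.

90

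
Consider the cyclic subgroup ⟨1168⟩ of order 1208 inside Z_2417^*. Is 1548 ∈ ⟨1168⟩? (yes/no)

1548 ∈ ⟨1168⟩ iff 1548^1208 ≡ 1 (mod 2417), since |⟨1168⟩| = 1208.
1548^1208 mod 2417 = 1.
Since 1 = 1, 1548 lies in the subgroup.

yes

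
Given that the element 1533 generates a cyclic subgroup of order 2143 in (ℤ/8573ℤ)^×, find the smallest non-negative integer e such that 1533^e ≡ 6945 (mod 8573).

480

Baby-step giant-step with m = ceil(sqrt(2143)) = 47.
Baby table (1533^j mod 8573 for j=0..46):
  0:1  1:1533  2:1087  3:3209  4:7068  5:7545  6:1508  7:5627
  8:1753  9:4000  10:2305  11:1489  12:2219  13:6819  14:3040  15:5181
  16:3875  17:7859  18:2782  19:4025  20:6338  21:2945  22:5287  23:3486
  24:3059  25:16  26:7382  27:246  28:8479  29:1639  30:698  31:6982
  32:4302  33:2329  34:3989  35:2588  36:6678  37:1212  38:6228  39:5775
  40:5739  41:1989  42:5722  43:1647  44:4389  45:7105  46:4255
Giant step factor: 1533^(-47) ≡ 113 (mod 8573).
Scan 6945·113^i mod 8573 for i = 0, 1, …:
  i=0: 6945   i=1: 4642   i=2: 1593   i=3: 8549
  i=4: 5861   i=5: 2172   i=6: 5392   i=7: 613
  i=8: 685   i=9: 248   i=10: 2305
Match at i=10, j=10: e = 10·47 + 10 = 480.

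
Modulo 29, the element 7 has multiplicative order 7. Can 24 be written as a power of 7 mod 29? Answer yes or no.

yes

⟨7⟩ has order 7; its elements mod 29 are {1, 7, 16, 20, 23, 24, 25}.
24 is in this set.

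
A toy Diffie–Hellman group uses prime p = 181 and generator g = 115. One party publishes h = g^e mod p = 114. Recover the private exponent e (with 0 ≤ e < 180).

168

Baby-step giant-step with m = ceil(sqrt(180)) = 14.
Baby table (115^j mod 181 for j=0..13):
  0:1  1:115  2:12  3:113  4:144  5:89  6:99  7:163
  8:102  9:146  10:138  11:123  12:27  13:28
Giant step factor: 115^(-14) ≡ 100 (mod 181).
Scan 114·100^i mod 181 for i = 0, 1, …:
  i=0: 114   i=1: 178   i=2: 62   i=3: 46
  i=4: 75   i=5: 79   i=6: 117   i=7: 116
  i=8: 16   i=9: 152   i=10: 177   i=11: 143
  i=12: 1
Match at i=12, j=0: e = 12·14 + 0 = 168.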